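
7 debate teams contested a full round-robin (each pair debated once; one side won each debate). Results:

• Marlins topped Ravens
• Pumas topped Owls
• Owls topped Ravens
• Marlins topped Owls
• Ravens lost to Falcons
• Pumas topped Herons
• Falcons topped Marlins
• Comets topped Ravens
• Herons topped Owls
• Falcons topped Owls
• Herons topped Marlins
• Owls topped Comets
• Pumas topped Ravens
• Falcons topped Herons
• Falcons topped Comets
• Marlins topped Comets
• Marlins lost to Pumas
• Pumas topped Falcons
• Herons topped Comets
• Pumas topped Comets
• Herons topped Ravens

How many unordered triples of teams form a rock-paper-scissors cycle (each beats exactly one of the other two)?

Win totals: Marlins 3, Falcons 5, Ravens 0, Comets 1, Owls 2, Pumas 6, Herons 4.
A team with w wins dominates both others in C(w,2) triples; summing gives 3 + 10 + 0 + 0 + 1 + 15 + 6 = 35 transitive triples.
Total triples C(7,3) = 35, so cyclic triples = 35 − 35 = 0.

0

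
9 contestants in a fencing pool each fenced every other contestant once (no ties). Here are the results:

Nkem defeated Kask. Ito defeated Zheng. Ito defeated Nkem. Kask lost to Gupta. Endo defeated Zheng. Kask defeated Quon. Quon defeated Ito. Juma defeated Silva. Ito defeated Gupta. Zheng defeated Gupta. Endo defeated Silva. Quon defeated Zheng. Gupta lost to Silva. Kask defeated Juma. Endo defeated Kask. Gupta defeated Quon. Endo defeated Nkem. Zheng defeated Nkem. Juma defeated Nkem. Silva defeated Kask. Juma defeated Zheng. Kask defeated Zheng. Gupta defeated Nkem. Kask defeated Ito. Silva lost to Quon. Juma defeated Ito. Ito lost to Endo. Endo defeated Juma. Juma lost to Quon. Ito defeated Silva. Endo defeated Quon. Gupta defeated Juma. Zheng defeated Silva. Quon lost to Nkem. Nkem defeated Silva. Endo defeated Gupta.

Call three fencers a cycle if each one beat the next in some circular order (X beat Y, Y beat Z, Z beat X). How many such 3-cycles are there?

19

Win totals: Ito 4, Zheng 3, Endo 8, Nkem 3, Quon 4, Silva 2, Kask 4, Gupta 4, Juma 4.
A fencer with w wins dominates both others in C(w,2) triples; summing gives 6 + 3 + 28 + 3 + 6 + 1 + 6 + 6 + 6 = 65 transitive triples.
Total triples C(9,3) = 84, so cyclic triples = 84 − 65 = 19.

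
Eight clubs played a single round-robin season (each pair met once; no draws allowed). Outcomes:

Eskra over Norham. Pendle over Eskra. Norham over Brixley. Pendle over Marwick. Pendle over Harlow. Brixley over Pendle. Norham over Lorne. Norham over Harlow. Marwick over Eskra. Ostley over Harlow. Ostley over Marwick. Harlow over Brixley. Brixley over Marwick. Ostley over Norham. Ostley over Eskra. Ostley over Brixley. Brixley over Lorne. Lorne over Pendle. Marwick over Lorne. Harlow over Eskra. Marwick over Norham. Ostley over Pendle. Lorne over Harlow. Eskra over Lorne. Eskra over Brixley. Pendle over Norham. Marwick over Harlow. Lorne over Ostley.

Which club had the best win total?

Ostley

Win totals: Eskra 3, Norham 3, Harlow 2, Ostley 6, Pendle 4, Marwick 4, Lorne 3, Brixley 3.
Ostley leads with 6 wins (next highest: 4).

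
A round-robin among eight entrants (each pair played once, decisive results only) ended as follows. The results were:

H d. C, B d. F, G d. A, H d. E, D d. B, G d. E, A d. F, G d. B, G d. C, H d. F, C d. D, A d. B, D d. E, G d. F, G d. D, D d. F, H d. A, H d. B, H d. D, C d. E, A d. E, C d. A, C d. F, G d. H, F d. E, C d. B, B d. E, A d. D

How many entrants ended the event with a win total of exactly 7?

1

Win totals: A 4, B 2, C 5, D 3, E 0, F 1, G 7, H 6.
Exactly 7: G — 1 entrant.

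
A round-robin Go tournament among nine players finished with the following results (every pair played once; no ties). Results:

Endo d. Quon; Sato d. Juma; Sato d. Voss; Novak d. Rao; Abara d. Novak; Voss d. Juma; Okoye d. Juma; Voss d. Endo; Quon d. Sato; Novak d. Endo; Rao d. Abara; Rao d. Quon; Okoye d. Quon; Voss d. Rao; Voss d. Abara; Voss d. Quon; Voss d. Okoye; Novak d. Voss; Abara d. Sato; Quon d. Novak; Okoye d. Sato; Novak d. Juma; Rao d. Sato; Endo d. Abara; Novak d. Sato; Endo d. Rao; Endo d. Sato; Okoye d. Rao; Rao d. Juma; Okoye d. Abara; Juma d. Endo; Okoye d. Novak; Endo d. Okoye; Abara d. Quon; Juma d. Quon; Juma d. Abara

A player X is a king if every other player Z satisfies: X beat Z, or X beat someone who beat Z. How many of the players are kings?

Sato cannot reach Novak in two steps.
Abara cannot reach Okoye in two steps.
Voss reaches everyone (king).
Quon cannot reach Abara, Okoye in two steps.
Novak reaches everyone (king).
Juma cannot reach Voss in two steps.
Okoye reaches everyone (king).
Rao cannot reach Okoye in two steps.
Endo reaches everyone (king).
Kings: Voss, Novak, Okoye, Endo — 4.

4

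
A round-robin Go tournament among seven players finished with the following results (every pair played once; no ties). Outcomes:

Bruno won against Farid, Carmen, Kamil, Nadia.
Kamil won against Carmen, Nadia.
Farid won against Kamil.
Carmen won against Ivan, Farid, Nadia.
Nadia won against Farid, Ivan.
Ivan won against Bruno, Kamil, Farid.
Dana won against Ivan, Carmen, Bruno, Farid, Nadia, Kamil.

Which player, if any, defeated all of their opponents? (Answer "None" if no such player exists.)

Dana

Dana has 6 wins out of 6 opponents — a perfect record.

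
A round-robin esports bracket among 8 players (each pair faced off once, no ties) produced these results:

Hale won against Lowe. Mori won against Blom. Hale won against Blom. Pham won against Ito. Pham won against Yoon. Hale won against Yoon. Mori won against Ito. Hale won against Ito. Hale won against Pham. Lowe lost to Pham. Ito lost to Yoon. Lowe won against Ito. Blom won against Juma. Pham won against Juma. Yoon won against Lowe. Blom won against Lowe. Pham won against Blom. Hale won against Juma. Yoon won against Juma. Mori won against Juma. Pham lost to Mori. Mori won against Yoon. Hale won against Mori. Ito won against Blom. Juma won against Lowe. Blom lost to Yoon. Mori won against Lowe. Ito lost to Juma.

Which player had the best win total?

Hale

Win totals: Juma 2, Yoon 4, Ito 1, Blom 2, Mori 6, Pham 5, Lowe 1, Hale 7.
Hale leads with 7 wins (next highest: 6).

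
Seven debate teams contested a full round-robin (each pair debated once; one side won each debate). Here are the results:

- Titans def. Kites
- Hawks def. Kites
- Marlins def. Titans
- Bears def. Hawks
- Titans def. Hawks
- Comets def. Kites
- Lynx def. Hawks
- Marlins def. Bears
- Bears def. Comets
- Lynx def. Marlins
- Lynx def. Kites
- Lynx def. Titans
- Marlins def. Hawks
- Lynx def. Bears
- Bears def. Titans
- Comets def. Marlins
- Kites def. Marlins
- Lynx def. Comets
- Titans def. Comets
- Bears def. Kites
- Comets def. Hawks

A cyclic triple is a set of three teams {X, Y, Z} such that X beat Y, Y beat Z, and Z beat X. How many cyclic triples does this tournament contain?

5

Win totals: Marlins 3, Comets 3, Bears 4, Kites 1, Hawks 1, Titans 3, Lynx 6.
A team with w wins dominates both others in C(w,2) triples; summing gives 3 + 3 + 6 + 0 + 0 + 3 + 15 = 30 transitive triples.
Total triples C(7,3) = 35, so cyclic triples = 35 − 30 = 5.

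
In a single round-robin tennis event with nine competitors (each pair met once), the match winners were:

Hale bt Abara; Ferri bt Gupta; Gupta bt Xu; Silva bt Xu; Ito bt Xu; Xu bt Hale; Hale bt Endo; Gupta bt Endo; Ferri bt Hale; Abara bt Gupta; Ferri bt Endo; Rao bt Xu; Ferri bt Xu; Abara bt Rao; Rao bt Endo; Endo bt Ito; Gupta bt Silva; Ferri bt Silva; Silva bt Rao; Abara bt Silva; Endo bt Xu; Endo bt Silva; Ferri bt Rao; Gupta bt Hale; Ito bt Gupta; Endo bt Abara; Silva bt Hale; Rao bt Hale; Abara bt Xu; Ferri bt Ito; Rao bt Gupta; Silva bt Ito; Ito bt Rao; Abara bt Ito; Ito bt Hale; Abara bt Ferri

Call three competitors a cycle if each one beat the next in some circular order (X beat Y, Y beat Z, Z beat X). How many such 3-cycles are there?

17

Win totals: Xu 1, Endo 4, Hale 2, Ito 4, Rao 4, Silva 4, Gupta 4, Abara 6, Ferri 7.
A competitor with w wins dominates both others in C(w,2) triples; summing gives 0 + 6 + 1 + 6 + 6 + 6 + 6 + 15 + 21 = 67 transitive triples.
Total triples C(9,3) = 84, so cyclic triples = 84 − 67 = 17.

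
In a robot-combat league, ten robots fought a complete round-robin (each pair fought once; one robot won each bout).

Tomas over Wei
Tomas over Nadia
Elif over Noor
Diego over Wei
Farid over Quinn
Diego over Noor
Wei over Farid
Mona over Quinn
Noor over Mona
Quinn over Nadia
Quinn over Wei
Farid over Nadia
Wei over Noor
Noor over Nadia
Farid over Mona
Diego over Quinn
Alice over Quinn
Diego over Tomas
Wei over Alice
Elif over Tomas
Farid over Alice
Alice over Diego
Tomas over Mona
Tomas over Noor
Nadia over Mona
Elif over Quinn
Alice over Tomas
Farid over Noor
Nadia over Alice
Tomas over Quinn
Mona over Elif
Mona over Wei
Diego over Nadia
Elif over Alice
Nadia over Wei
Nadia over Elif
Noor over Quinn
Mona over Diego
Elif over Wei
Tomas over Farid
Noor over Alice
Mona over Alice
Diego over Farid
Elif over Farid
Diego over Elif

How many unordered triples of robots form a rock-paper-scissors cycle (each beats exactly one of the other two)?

Win totals: Farid 5, Elif 6, Nadia 4, Tomas 6, Alice 3, Diego 7, Quinn 2, Noor 4, Wei 3, Mona 5.
A robot with w wins dominates both others in C(w,2) triples; summing gives 10 + 15 + 6 + 15 + 3 + 21 + 1 + 6 + 3 + 10 = 90 transitive triples.
Total triples C(10,3) = 120, so cyclic triples = 120 − 90 = 30.

30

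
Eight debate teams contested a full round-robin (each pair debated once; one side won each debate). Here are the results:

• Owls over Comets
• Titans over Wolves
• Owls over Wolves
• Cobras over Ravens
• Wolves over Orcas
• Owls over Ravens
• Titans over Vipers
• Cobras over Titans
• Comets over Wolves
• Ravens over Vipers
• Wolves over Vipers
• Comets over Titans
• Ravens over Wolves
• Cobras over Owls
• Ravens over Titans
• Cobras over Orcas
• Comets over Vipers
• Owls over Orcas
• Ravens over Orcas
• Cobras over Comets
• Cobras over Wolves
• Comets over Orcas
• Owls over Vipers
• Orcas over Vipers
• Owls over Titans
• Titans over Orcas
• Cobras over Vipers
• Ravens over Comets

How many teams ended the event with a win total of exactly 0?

Win totals: Vipers 0, Cobras 7, Ravens 5, Comets 4, Wolves 2, Owls 6, Orcas 1, Titans 3.
Exactly 0: Vipers — 1 team.

1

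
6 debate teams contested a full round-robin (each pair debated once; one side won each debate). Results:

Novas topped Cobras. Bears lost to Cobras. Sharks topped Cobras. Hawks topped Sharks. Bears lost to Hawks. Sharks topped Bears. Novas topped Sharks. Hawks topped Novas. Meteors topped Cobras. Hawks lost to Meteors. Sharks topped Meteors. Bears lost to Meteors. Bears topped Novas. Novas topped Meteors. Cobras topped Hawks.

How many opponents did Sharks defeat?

Sharks' results: beat Bears, Meteors, Cobras; lost to Novas, Hawks.
That is 3 wins.

3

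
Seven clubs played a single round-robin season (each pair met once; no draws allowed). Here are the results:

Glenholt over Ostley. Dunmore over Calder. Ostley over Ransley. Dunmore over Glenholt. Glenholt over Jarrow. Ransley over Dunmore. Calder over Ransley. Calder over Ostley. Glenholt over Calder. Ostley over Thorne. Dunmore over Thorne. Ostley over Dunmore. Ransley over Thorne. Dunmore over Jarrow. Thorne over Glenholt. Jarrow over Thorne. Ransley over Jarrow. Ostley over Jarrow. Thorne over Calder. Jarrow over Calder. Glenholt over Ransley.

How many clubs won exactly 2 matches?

3

Win totals: Dunmore 4, Thorne 2, Glenholt 4, Calder 2, Jarrow 2, Ransley 3, Ostley 4.
Exactly 2: Thorne, Calder, Jarrow — 3 clubs.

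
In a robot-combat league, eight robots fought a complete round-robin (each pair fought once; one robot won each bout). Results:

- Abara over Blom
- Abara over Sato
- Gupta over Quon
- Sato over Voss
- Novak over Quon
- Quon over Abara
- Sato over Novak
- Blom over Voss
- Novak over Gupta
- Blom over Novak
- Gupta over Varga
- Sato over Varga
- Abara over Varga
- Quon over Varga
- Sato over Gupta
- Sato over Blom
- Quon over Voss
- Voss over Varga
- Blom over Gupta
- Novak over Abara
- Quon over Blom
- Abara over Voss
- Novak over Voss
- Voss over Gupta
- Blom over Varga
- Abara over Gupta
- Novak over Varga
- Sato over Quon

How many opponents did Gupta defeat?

Gupta's results: beat Quon, Varga; lost to Novak, Voss, Blom, Sato, Abara.
That is 2 wins.

2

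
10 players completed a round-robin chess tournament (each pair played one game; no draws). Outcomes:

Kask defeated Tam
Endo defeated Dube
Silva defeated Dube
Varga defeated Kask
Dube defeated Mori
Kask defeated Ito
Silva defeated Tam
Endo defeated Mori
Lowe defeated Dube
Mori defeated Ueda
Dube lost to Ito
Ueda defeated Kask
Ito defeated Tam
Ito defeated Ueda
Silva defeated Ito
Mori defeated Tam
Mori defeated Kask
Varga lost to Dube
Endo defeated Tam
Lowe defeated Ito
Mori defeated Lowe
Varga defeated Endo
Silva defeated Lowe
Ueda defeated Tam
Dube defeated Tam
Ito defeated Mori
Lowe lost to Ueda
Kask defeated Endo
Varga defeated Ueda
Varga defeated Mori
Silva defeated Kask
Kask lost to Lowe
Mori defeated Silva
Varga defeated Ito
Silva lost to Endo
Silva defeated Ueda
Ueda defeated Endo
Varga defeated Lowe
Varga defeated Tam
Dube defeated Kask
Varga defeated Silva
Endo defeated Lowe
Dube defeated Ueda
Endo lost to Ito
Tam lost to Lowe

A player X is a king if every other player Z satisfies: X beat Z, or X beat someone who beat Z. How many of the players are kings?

Mori cannot reach Varga in two steps.
Ito reaches everyone (king).
Kask cannot reach Varga in two steps.
Lowe cannot reach Silva in two steps.
Silva reaches everyone (king).
Tam cannot reach Mori, Ito, Kask, Lowe, Silva, Ueda, Endo, Dube, Varga in two steps.
Ueda cannot reach Varga in two steps.
Endo reaches everyone (king).
Dube reaches everyone (king).
Varga reaches everyone (king).
Kings: Ito, Silva, Endo, Dube, Varga — 5.

5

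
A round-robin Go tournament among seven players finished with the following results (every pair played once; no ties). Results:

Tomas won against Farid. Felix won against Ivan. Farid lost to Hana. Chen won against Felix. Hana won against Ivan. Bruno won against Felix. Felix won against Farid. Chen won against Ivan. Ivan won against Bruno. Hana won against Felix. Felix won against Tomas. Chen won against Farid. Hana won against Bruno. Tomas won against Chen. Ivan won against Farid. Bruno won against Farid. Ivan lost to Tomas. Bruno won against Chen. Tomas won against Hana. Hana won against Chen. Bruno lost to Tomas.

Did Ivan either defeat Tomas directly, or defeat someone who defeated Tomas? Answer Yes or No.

Ivan did not beat Tomas directly.
Ivan beat Bruno, Farid, but each of them lost to Tomas. No two-step path.

No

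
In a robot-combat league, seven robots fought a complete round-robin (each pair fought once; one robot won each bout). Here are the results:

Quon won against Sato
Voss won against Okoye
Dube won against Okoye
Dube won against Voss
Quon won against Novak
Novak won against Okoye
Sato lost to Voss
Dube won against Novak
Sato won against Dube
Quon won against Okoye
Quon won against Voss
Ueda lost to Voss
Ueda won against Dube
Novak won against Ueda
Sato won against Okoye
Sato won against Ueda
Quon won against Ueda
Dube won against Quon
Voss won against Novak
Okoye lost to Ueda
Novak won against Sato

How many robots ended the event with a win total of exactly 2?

Win totals: Okoye 0, Novak 3, Dube 4, Sato 3, Voss 4, Quon 5, Ueda 2.
Exactly 2: Ueda — 1 robot.

1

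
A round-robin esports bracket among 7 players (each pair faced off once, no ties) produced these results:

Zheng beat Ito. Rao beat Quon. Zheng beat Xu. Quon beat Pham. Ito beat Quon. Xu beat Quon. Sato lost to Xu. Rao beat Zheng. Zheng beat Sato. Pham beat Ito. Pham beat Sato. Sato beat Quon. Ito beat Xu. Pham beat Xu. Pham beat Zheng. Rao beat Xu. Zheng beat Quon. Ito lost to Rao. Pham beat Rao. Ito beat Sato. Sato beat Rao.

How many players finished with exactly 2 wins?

Win totals: Pham 5, Rao 4, Quon 1, Sato 2, Zheng 4, Ito 3, Xu 2.
Exactly 2: Sato, Xu — 2 players.

2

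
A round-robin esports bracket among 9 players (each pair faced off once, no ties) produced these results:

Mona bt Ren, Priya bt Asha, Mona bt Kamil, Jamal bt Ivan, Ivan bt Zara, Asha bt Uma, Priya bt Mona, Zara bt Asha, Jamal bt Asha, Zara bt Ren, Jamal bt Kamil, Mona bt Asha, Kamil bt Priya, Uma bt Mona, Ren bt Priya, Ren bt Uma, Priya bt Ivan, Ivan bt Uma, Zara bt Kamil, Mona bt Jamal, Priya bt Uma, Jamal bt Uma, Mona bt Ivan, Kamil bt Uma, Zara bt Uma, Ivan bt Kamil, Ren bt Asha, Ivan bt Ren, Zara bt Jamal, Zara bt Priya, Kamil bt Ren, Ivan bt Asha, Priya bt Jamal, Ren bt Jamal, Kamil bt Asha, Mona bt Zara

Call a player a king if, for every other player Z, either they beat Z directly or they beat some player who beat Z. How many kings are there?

Ren cannot reach Zara in two steps.
Asha cannot reach Ren, Priya, Zara, Kamil, Ivan, Jamal in two steps.
Priya reaches everyone (king).
Zara reaches everyone (king).
Kamil cannot reach Zara in two steps.
Uma cannot reach Priya in two steps.
Mona reaches everyone (king).
Ivan reaches everyone (king).
Jamal reaches everyone (king).
Kings: Priya, Zara, Mona, Ivan, Jamal — 5.

5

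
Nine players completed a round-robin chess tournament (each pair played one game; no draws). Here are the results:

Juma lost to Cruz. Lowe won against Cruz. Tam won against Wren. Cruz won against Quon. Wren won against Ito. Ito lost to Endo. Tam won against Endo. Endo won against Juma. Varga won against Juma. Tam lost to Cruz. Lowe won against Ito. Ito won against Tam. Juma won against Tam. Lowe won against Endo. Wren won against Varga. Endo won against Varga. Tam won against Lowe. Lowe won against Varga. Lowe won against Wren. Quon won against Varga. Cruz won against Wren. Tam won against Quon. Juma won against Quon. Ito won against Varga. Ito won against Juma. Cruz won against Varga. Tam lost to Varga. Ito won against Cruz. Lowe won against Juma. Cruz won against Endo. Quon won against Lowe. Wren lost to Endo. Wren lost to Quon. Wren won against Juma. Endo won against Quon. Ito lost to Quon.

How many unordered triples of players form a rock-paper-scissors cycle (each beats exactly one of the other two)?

Win totals: Juma 2, Quon 4, Varga 2, Ito 4, Lowe 6, Endo 5, Tam 4, Wren 3, Cruz 6.
A player with w wins dominates both others in C(w,2) triples; summing gives 1 + 6 + 1 + 6 + 15 + 10 + 6 + 3 + 15 = 63 transitive triples.
Total triples C(9,3) = 84, so cyclic triples = 84 − 63 = 21.

21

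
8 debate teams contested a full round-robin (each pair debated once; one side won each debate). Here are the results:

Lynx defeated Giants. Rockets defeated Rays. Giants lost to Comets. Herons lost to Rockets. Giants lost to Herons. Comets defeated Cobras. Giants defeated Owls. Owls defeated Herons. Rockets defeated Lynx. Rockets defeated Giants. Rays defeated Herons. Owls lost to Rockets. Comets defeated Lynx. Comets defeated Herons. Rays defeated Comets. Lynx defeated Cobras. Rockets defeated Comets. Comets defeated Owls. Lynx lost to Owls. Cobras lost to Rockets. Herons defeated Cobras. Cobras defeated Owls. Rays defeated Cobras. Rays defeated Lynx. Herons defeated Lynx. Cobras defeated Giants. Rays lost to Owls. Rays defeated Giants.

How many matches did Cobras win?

Cobras' results: beat Owls, Giants; lost to Herons, Lynx, Rays, Comets, Rockets.
That is 2 wins.

2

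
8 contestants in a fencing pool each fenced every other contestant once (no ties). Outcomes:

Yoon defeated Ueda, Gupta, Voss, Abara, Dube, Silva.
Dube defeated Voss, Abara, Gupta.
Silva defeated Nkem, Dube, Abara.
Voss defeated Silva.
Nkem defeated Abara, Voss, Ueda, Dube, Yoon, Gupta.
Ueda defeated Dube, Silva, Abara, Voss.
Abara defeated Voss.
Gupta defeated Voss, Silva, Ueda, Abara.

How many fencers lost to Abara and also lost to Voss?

0

Abara beat: Voss.
Voss beat: Silva.
No one was beaten by both.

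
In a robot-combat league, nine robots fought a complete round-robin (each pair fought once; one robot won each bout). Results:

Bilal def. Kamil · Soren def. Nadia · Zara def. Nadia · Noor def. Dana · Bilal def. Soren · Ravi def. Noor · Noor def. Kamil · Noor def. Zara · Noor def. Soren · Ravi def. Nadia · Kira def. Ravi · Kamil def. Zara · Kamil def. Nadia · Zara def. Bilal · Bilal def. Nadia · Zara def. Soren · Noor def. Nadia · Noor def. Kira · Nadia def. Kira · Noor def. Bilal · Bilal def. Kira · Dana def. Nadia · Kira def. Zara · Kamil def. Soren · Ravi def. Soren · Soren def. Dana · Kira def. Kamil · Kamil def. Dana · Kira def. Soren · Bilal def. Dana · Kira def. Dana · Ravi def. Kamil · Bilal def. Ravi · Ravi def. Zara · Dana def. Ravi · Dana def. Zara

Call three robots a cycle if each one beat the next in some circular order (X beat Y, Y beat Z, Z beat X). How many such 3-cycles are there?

Win totals: Noor 7, Kamil 4, Kira 5, Ravi 5, Dana 3, Nadia 1, Bilal 6, Soren 2, Zara 3.
A robot with w wins dominates both others in C(w,2) triples; summing gives 21 + 6 + 10 + 10 + 3 + 0 + 15 + 1 + 3 = 69 transitive triples.
Total triples C(9,3) = 84, so cyclic triples = 84 − 69 = 15.

15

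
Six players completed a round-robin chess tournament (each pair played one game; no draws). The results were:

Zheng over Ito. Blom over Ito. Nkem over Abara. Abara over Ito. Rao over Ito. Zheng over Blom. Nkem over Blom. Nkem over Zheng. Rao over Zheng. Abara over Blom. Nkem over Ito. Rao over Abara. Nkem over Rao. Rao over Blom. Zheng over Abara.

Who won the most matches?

Win totals: Blom 1, Rao 4, Ito 0, Abara 2, Zheng 3, Nkem 5.
Nkem leads with 5 wins (next highest: 4).

Nkem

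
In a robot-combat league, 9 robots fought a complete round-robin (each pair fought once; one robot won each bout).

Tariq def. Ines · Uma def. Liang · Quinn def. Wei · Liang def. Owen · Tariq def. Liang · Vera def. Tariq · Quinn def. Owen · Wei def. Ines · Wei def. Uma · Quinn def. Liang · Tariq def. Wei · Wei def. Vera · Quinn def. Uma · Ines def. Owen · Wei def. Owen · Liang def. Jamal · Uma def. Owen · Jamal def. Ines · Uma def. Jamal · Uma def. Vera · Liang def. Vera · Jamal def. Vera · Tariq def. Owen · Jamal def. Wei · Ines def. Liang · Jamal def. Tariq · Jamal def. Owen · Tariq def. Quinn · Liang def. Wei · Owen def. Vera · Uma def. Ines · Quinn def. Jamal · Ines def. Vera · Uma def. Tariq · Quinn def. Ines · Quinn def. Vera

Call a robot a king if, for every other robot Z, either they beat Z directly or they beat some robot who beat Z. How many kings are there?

Tariq reaches everyone (king).
Ines cannot reach Uma, Quinn in two steps.
Uma reaches everyone (king).
Wei cannot reach Quinn in two steps.
Vera cannot reach Uma, Jamal in two steps.
Jamal reaches everyone (king).
Liang cannot reach Quinn in two steps.
Owen cannot reach Ines, Uma, Wei, Jamal, Liang, Quinn in two steps.
Quinn reaches everyone (king).
Kings: Tariq, Uma, Jamal, Quinn — 4.

4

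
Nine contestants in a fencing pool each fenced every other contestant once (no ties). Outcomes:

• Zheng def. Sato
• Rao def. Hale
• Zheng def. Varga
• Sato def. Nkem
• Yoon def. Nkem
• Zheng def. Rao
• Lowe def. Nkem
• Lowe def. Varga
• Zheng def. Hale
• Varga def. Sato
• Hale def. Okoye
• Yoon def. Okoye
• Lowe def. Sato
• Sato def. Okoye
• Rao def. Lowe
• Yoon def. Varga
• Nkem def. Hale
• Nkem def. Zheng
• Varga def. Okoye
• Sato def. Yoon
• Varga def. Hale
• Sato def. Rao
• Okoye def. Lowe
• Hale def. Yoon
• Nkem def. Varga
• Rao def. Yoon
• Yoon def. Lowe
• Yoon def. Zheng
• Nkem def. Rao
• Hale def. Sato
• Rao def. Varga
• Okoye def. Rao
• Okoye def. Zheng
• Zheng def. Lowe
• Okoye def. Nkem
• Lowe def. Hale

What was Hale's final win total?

3

Hale's results: beat Okoye, Sato, Yoon; lost to Rao, Zheng, Nkem, Lowe, Varga.
That is 3 wins.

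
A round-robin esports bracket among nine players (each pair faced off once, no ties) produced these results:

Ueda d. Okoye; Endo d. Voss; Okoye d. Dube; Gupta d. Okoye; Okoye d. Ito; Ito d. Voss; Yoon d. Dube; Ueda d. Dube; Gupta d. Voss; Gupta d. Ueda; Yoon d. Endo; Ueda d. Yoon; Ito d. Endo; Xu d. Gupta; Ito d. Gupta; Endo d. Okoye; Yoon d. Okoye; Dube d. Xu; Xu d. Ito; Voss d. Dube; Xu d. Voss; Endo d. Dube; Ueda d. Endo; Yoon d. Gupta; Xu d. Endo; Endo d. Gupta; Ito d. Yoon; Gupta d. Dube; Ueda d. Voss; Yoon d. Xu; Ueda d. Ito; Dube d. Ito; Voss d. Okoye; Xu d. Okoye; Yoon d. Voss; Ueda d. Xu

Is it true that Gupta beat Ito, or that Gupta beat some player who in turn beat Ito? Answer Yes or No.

Gupta did not beat Ito directly.
Gupta beat Voss, Dube, Ueda, Okoye. Of those, Dube beat Ito.

Yes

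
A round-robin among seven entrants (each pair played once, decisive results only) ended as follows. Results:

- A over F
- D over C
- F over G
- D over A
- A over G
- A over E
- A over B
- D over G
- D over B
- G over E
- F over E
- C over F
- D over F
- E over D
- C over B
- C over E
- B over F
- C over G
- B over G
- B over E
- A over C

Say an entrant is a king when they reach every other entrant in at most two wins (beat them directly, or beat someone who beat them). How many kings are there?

3

A reaches everyone (king).
B cannot reach A, C in two steps.
C cannot reach A in two steps.
D reaches everyone (king).
E reaches everyone (king).
F cannot reach A, B, C in two steps.
G cannot reach A, B, C, F in two steps.
Kings: A, D, E — 3.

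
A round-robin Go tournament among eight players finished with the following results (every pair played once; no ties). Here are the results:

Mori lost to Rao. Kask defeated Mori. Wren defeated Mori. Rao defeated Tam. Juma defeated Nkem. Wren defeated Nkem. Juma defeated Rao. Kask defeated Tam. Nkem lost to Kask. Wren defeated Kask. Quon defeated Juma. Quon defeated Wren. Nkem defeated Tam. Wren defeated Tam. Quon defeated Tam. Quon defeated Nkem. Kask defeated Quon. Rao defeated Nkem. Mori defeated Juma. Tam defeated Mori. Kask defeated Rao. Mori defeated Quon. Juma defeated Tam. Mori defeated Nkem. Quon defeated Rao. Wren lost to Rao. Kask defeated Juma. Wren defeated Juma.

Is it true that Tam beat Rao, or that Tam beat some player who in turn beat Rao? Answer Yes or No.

No

Tam did not beat Rao directly.
Tam beat Mori, but each of them lost to Rao. No two-step path.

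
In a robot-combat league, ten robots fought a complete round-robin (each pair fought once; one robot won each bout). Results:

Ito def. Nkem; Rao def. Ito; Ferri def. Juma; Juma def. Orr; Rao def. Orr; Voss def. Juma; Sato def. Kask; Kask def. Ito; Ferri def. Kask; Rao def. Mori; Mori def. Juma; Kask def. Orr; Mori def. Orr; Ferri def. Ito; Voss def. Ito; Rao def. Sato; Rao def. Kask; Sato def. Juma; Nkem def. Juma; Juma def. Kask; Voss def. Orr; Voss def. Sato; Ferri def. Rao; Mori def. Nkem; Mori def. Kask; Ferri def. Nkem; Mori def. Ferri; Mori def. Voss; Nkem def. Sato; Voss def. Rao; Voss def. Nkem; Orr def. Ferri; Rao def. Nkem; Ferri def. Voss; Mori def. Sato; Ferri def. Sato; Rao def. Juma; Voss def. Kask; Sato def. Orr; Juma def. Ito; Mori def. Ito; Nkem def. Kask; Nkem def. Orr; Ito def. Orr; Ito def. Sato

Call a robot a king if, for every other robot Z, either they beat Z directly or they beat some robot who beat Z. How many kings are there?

Rao reaches everyone (king).
Orr cannot reach Mori in two steps.
Mori reaches everyone (king).
Kask cannot reach Rao, Mori, Voss, Juma in two steps.
Ferri reaches everyone (king).
Voss reaches everyone (king).
Juma cannot reach Rao, Mori, Voss in two steps.
Sato cannot reach Rao, Mori, Voss, Nkem in two steps.
Ito cannot reach Rao, Mori, Voss in two steps.
Nkem cannot reach Rao, Mori, Voss in two steps.
Kings: Rao, Mori, Ferri, Voss — 4.

4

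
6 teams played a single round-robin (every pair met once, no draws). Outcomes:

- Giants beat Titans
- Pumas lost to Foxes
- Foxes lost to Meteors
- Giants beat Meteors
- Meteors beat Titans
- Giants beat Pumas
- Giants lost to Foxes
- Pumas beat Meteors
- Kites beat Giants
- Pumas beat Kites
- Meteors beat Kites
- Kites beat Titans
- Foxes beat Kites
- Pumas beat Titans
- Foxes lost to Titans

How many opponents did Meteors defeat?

Meteors' results: beat Kites, Titans, Foxes; lost to Pumas, Giants.
That is 3 wins.

3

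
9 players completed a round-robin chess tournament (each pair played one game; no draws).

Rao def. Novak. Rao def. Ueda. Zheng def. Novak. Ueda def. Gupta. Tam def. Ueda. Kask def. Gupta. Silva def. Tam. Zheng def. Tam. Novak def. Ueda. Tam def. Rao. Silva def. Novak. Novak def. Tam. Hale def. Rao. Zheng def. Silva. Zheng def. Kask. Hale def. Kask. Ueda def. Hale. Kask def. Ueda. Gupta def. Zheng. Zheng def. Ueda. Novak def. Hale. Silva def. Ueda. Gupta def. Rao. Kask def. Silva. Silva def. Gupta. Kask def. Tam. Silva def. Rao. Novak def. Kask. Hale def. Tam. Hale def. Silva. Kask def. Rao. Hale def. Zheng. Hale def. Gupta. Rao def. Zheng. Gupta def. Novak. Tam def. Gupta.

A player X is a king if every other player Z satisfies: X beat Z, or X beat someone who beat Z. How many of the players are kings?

Rao reaches everyone (king).
Zheng reaches everyone (king).
Ueda reaches everyone (king).
Tam cannot reach Silva, Kask in two steps.
Gupta reaches everyone (king).
Silva reaches everyone (king).
Hale reaches everyone (king).
Novak reaches everyone (king).
Kask reaches everyone (king).
Kings: Rao, Zheng, Ueda, Gupta, Silva, Hale, Novak, Kask — 8.

8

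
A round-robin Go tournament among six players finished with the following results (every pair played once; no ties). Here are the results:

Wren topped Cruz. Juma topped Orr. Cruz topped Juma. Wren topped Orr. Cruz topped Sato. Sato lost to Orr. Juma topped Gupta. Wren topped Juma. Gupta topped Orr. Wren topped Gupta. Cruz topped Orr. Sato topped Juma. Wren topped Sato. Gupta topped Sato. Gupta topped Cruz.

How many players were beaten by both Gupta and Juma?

Gupta beat: Sato, Cruz, Orr.
Juma beat: Gupta, Orr.
Both beat: Orr — 1.

1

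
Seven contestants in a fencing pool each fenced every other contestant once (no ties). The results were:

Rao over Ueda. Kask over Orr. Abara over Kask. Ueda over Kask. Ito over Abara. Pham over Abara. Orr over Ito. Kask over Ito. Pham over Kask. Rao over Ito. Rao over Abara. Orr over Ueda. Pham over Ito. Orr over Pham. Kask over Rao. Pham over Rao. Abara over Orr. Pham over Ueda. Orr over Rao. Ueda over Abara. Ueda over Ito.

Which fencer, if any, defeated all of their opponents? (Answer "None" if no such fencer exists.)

None

Highest win total is Pham with 5 (out of 6 possible).
Pham lost to Orr, so no fencer went undefeated.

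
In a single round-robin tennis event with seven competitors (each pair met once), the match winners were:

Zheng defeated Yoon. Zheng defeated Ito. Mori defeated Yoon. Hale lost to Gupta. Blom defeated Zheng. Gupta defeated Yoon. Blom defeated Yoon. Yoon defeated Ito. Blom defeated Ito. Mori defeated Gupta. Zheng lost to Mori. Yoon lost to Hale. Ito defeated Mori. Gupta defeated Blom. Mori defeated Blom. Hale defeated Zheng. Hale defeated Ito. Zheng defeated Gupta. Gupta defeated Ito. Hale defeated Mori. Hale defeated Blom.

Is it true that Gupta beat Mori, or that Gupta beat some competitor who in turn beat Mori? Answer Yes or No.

Gupta did not beat Mori directly.
Gupta beat Yoon, Blom, Ito, Hale. Of those, Ito beat Mori.

Yes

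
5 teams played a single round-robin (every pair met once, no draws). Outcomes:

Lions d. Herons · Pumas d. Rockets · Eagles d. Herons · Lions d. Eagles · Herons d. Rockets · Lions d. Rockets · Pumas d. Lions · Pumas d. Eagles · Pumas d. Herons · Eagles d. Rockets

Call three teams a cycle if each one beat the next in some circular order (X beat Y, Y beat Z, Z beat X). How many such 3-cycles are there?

Win totals: Rockets 0, Lions 3, Eagles 2, Pumas 4, Herons 1.
A team with w wins dominates both others in C(w,2) triples; summing gives 0 + 3 + 1 + 6 + 0 = 10 transitive triples.
Total triples C(5,3) = 10, so cyclic triples = 10 − 10 = 0.

0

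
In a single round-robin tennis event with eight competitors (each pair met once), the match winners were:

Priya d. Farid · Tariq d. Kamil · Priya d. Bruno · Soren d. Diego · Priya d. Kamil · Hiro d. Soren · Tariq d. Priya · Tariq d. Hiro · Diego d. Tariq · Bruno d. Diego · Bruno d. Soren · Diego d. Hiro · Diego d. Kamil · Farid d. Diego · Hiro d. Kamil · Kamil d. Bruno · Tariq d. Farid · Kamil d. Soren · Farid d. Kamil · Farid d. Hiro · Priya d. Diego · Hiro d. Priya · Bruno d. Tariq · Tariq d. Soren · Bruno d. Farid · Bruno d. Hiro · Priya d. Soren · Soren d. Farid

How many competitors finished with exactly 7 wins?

Win totals: Soren 2, Tariq 5, Hiro 3, Kamil 2, Priya 5, Diego 3, Bruno 5, Farid 3.
No competitor has exactly 7 wins.

0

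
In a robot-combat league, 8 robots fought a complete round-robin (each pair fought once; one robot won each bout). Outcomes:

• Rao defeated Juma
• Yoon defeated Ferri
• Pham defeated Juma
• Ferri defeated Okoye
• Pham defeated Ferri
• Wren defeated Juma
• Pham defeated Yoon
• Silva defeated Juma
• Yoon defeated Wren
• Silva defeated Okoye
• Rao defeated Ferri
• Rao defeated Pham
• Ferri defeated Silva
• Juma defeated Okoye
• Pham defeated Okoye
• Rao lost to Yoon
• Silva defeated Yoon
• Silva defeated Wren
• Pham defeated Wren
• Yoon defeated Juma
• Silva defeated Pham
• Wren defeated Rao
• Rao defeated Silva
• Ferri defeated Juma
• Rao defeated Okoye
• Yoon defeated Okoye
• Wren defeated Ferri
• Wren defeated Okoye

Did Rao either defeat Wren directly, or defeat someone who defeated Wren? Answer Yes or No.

Yes

Rao did not beat Wren directly.
Rao beat Pham, Okoye, Juma, Silva, Ferri. Of those, Pham beat Wren.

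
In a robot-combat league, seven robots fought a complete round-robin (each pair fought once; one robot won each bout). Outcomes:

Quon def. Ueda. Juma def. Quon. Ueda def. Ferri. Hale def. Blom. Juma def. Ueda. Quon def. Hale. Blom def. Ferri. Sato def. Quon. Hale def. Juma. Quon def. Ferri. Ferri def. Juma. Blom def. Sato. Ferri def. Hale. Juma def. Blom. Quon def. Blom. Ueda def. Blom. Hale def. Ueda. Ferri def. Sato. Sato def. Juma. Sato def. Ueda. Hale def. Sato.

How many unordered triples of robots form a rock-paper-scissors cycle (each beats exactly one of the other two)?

12

Win totals: Ueda 2, Juma 3, Blom 2, Hale 4, Quon 4, Ferri 3, Sato 3.
A robot with w wins dominates both others in C(w,2) triples; summing gives 1 + 3 + 1 + 6 + 6 + 3 + 3 = 23 transitive triples.
Total triples C(7,3) = 35, so cyclic triples = 35 − 23 = 12.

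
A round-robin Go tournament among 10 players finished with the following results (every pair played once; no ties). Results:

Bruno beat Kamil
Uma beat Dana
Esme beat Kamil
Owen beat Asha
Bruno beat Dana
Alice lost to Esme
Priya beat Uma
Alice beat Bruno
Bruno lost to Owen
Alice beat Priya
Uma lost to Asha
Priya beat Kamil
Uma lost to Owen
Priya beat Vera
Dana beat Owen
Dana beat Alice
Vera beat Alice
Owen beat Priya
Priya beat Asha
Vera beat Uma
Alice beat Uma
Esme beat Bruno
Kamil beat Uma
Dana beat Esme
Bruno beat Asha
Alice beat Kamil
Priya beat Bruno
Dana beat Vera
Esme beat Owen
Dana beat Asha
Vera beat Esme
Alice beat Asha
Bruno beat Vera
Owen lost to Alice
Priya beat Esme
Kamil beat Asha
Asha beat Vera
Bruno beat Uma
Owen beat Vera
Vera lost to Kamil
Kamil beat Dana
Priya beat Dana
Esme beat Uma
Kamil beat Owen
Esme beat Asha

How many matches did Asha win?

2

Asha's results: beat Uma, Vera; lost to Kamil, Bruno, Priya, Dana, Esme, Alice, Owen.
That is 2 wins.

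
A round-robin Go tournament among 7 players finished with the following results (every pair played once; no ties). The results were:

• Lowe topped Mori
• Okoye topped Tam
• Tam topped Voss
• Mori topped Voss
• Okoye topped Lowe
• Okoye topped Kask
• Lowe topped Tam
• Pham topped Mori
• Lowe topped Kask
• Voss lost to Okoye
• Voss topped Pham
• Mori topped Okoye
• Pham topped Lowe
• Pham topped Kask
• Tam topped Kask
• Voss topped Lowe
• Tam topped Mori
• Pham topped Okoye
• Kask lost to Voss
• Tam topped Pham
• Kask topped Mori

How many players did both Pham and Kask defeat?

1

Pham beat: Okoye, Lowe, Mori, Kask.
Kask beat: Mori.
Both beat: Mori — 1.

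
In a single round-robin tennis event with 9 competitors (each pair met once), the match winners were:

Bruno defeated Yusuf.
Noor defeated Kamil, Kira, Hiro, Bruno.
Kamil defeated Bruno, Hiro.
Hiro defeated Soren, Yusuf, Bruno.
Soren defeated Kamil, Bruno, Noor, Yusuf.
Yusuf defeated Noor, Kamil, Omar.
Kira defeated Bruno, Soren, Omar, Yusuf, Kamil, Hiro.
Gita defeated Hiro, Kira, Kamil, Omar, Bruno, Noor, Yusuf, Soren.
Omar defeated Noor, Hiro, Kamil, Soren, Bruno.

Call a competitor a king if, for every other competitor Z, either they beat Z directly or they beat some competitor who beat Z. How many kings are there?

1

Omar cannot reach Gita in two steps.
Kira cannot reach Gita in two steps.
Gita reaches everyone (king).
Kamil cannot reach Omar, Kira, Gita, Noor in two steps.
Soren cannot reach Gita in two steps.
Bruno cannot reach Kira, Gita, Soren, Hiro in two steps.
Noor cannot reach Gita in two steps.
Yusuf cannot reach Gita in two steps.
Hiro cannot reach Kira, Gita in two steps.
Kings: Gita — 1.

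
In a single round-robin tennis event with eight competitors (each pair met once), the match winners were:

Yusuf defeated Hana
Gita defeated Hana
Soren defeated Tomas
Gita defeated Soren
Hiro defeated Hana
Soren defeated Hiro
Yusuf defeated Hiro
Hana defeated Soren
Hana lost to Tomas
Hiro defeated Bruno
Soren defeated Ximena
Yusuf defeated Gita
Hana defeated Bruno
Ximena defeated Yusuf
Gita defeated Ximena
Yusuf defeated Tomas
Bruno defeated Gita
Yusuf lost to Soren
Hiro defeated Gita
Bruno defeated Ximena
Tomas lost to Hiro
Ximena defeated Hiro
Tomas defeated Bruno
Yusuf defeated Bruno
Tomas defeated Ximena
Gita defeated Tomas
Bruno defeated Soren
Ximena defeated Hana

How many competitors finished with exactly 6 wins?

Win totals: Hiro 4, Tomas 3, Gita 4, Yusuf 5, Hana 2, Soren 4, Ximena 3, Bruno 3.
No competitor has exactly 6 wins.

0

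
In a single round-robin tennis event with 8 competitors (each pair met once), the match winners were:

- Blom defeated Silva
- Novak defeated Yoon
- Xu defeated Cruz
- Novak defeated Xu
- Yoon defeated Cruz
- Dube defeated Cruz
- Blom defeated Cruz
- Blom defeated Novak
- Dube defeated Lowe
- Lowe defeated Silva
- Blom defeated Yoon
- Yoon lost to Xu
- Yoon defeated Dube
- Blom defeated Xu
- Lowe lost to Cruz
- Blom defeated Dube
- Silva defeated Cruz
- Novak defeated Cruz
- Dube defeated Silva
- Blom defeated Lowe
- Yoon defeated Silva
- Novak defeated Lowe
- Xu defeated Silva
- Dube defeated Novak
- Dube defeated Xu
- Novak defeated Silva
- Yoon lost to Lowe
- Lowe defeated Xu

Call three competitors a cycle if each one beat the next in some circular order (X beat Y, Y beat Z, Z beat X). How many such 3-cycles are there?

Win totals: Silva 1, Blom 7, Xu 3, Dube 5, Lowe 3, Novak 5, Cruz 1, Yoon 3.
A competitor with w wins dominates both others in C(w,2) triples; summing gives 0 + 21 + 3 + 10 + 3 + 10 + 0 + 3 = 50 transitive triples.
Total triples C(8,3) = 56, so cyclic triples = 56 − 50 = 6.

6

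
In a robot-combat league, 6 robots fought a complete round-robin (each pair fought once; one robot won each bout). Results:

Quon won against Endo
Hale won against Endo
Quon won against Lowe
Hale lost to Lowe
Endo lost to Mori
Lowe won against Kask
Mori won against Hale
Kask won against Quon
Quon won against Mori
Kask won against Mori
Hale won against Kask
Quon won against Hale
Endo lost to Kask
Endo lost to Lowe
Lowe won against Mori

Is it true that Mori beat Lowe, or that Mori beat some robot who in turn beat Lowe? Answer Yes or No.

No

Mori did not beat Lowe directly.
Mori beat Hale, Endo, but each of them lost to Lowe. No two-step path.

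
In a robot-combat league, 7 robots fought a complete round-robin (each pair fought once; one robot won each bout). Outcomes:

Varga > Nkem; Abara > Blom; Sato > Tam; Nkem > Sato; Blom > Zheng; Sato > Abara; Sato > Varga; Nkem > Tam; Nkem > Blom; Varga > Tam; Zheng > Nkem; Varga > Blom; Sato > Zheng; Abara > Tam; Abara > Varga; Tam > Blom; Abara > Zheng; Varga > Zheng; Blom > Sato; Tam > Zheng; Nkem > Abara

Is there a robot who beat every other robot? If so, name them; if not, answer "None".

Highest win total is Varga with 4 (out of 6 possible).
Varga lost to Sato, Abara, so no robot went undefeated.

None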